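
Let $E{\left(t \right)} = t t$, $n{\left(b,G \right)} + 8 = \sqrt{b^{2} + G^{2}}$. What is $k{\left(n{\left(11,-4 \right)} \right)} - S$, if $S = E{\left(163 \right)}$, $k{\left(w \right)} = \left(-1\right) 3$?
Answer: $-26572$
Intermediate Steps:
$n{\left(b,G \right)} = -8 + \sqrt{G^{2} + b^{2}}$ ($n{\left(b,G \right)} = -8 + \sqrt{b^{2} + G^{2}} = -8 + \sqrt{G^{2} + b^{2}}$)
$k{\left(w \right)} = -3$
$E{\left(t \right)} = t^{2}$
$S = 26569$ ($S = 163^{2} = 26569$)
$k{\left(n{\left(11,-4 \right)} \right)} - S = -3 - 26569 = -26572$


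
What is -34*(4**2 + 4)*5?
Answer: -3400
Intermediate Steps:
-34*(4**2 + 4)*5 = -34*(16 + 4)*5 = -680*5 = -34*100 = -3400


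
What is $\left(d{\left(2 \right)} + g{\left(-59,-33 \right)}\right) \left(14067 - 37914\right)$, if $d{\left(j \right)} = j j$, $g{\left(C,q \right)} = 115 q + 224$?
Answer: $85062249$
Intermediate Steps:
$g{\left(C,q \right)} = 224 + 115 q$
$d{\left(j \right)} = j^{2}$
$\left(d{\left(2 \right)} + g{\left(-59,-33 \right)}\right) \left(14067 - 37914\right) = \left(2^{2} + \left(224 + 115 \left(-33\right)\right)\right) \left(14067 - 37914\right) = \left(4 + \left(224 - 3795\right)\right) \left(-23847\right) = \left(4 - 3571\right) \left(-23847\right) = \left(-3567\right) \left(-23847\right) = 85062249$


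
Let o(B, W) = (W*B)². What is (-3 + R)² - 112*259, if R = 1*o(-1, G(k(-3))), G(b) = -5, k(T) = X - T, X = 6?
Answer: -28524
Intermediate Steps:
k(T) = 6 - T
o(B, W) = B²*W² (o(B, W) = (B*W)² = B²*W²)
R = 25 (R = 1*((-1)²*(-5)²) = 1*(1*25) = 1*25 = 25)
(-3 + R)² - 112*259 = (-3 + 25)² - 112*259 = 22² - 29008 = 484 - 29008 = -28524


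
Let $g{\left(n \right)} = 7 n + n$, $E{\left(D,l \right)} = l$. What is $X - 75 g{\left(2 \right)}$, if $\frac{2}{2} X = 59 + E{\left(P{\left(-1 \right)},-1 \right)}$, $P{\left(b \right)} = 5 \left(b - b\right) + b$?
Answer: $-1142$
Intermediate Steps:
$P{\left(b \right)} = b$ ($P{\left(b \right)} = 5 \cdot 0 + b = 0 + b = b$)
$g{\left(n \right)} = 8 n$
$X = 58$ ($X = 59 - 1 = 58$)
$X - 75 g{\left(2 \right)} = 58 - 75 \cdot 8 \cdot 2 = 58 - 1200 = -1142$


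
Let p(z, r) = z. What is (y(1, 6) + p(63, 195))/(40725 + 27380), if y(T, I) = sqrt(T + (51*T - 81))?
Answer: 63/68105 + I*sqrt(29)/68105 ≈ 0.00092504 + 7.9071e-5*I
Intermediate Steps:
y(T, I) = sqrt(-81 + 52*T) (y(T, I) = sqrt(T + (-81 + 51*T)) = sqrt(-81 + 52*T))
(y(1, 6) + p(63, 195))/(40725 + 27380) = (sqrt(-81 + 52*1) + 63)/(40725 + 27380) = (sqrt(-81 + 52) + 63)/68105 = (sqrt(-29) + 63)*(1/68105) = (I*sqrt(29) + 63)*(1/68105) = (63 + I*sqrt(29))*(1/68105) = 63/68105 + I*sqrt(29)/68105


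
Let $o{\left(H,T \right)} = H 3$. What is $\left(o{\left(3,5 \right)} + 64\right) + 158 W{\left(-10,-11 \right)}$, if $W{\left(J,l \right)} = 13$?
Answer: $2127$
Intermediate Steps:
$o{\left(H,T \right)} = 3 H$
$\left(o{\left(3,5 \right)} + 64\right) + 158 W{\left(-10,-11 \right)} = \left(3 \cdot 3 + 64\right) + 158 \cdot 13 = \left(9 + 64\right) + 2054 = 73 + 2054 = 2127$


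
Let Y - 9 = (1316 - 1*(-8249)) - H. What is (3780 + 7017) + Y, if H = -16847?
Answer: 37218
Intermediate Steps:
Y = 26421 (Y = 9 + ((1316 - 1*(-8249)) - 1*(-16847)) = 9 + ((1316 + 8249) + 16847) = 9 + (9565 + 16847) = 9 + 26412 = 26421)
(3780 + 7017) + Y = (3780 + 7017) + 26421 = 10797 + 26421 = 37218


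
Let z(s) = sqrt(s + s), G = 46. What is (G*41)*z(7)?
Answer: 1886*sqrt(14) ≈ 7056.8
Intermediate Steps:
z(s) = sqrt(2)*sqrt(s) (z(s) = sqrt(2*s) = sqrt(2)*sqrt(s))
(G*41)*z(7) = (46*41)*(sqrt(2)*sqrt(7)) = 1886*sqrt(14)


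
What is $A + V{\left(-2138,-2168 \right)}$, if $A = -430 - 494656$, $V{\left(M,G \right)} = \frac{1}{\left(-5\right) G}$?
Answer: $- \frac{5366732239}{10840} \approx -4.9509 \cdot 10^{5}$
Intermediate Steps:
$V{\left(M,G \right)} = - \frac{1}{5 G}$
$A = -495086$ ($A = -430 - 494656 = -495086$)
$A + V{\left(-2138,-2168 \right)} = -495086 - \frac{1}{5 \left(-2168\right)} = -495086 - - \frac{1}{10840} = -495086 + \frac{1}{10840} = - \frac{5366732239}{10840}$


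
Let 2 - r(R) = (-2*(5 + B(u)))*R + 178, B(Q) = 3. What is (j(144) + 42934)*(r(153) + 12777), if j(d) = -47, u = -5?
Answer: 645406463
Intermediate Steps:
r(R) = -176 + 16*R (r(R) = 2 - ((-2*(5 + 3))*R + 178) = 2 - ((-2*8)*R + 178) = 2 - (-16*R + 178) = 2 - (178 - 16*R) = 2 + (-178 + 16*R) = -176 + 16*R)
(j(144) + 42934)*(r(153) + 12777) = (-47 + 42934)*((-176 + 16*153) + 12777) = 42887*((-176 + 2448) + 12777) = 42887*(2272 + 12777) = 42887*15049 = 645406463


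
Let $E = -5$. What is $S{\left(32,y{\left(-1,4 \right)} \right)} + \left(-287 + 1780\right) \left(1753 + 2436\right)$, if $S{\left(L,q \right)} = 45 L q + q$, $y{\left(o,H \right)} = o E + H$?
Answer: $6267146$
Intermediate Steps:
$y{\left(o,H \right)} = H - 5 o$ ($y{\left(o,H \right)} = o \left(-5\right) + H = - 5 o + H = H - 5 o$)
$S{\left(L,q \right)} = q + 45 L q$ ($S{\left(L,q \right)} = 45 L q + q = q + 45 L q$)
$S{\left(32,y{\left(-1,4 \right)} \right)} + \left(-287 + 1780\right) \left(1753 + 2436\right) = \left(4 - -5\right) \left(1 + 45 \cdot 32\right) + \left(-287 + 1780\right) \left(1753 + 2436\right) = \left(4 + 5\right) \left(1 + 1440\right) + 1493 \cdot 4189 = 9 \cdot 1441 + 6254177 = 12969 + 6254177 = 6267146$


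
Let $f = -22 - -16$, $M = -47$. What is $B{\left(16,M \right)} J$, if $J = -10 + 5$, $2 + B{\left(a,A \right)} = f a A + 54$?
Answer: $-22820$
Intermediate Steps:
$f = -6$ ($f = -22 + 16 = -6$)
$B{\left(a,A \right)} = 52 - 6 A a$ ($B{\left(a,A \right)} = -2 + \left(- 6 a A + 54\right) = -2 - \left(-54 + 6 A a\right) = 52 - 6 A a$)
$J = -5$
$B{\left(16,M \right)} J = \left(52 - \left(-282\right) 16\right) \left(-5\right) = \left(52 + 4512\right) \left(-5\right) = 4564 \left(-5\right) = -22820$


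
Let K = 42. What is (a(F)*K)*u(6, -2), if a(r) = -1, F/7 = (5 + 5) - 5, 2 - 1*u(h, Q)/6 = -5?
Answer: -1764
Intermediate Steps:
u(h, Q) = 42 (u(h, Q) = 12 - 6*(-5) = 12 + 30 = 42)
F = 35 (F = 7*((5 + 5) - 5) = 7*(10 - 5) = 7*5 = 35)
(a(F)*K)*u(6, -2) = -1*42*42 = -42*42 = -1764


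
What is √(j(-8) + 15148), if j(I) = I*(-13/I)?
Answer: √15135 ≈ 123.02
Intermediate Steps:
j(I) = -13
√(j(-8) + 15148) = √(-13 + 15148) = √15135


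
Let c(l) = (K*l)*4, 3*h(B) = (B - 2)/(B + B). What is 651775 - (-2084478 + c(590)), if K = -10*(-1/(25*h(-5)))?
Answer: 19125451/7 ≈ 2.7322e+6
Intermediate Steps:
h(B) = (-2 + B)/(6*B) (h(B) = ((B - 2)/(B + B))/3 = ((-2 + B)/((2*B)))/3 = ((-2 + B)*(1/(2*B)))/3 = ((-2 + B)/(2*B))/3 = (-2 + B)/(6*B))
K = 12/7 (K = -10*6/(5*(-2 - 5)) = -10/((((⅙)*(-⅕)*(-7))*5)*(-5)) = -10/(((7/30)*5)*(-5)) = -10/((7/6)*(-5)) = -10/(-35/6) = -10*(-6/35) = 12/7 ≈ 1.7143)
c(l) = 48*l/7 (c(l) = (12*l/7)*4 = 48*l/7)
651775 - (-2084478 + c(590)) = 651775 - (-2084478 + (48/7)*590) = 651775 - (-2084478 + 28320/7) = 651775 - 1*(-14563026/7) = 651775 + 14563026/7 = 19125451/7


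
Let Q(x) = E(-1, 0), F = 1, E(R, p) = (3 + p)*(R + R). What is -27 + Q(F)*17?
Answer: -129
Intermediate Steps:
E(R, p) = 2*R*(3 + p) (E(R, p) = (3 + p)*(2*R) = 2*R*(3 + p))
Q(x) = -6 (Q(x) = 2*(-1)*(3 + 0) = 2*(-1)*3 = -6)
-27 + Q(F)*17 = -27 - 6*17 = -27 - 102 = -129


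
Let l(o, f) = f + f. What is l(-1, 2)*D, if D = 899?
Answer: 3596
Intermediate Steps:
l(o, f) = 2*f
l(-1, 2)*D = (2*2)*899 = 4*899 = 3596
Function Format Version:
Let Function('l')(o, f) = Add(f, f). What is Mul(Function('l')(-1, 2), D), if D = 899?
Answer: 3596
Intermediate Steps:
Function('l')(o, f) = Mul(2, f)
Mul(Function('l')(-1, 2), D) = Mul(Mul(2, 2), 899) = Mul(4, 899) = 3596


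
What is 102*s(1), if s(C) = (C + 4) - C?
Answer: 408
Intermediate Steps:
s(C) = 4 (s(C) = (4 + C) - C = 4)
102*s(1) = 102*4 = 408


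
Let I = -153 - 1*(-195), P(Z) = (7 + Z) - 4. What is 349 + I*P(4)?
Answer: 643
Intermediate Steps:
P(Z) = 3 + Z
I = 42 (I = -153 + 195 = 42)
349 + I*P(4) = 349 + 42*(3 + 4) = 349 + 42*7 = 349 + 294 = 643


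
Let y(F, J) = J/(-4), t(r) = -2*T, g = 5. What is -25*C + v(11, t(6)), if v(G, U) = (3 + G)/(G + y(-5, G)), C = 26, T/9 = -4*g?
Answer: -21394/33 ≈ -648.30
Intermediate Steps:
T = -180 (T = 9*(-4*5) = 9*(-20) = -180)
t(r) = 360 (t(r) = -2*(-180) = 360)
y(F, J) = -J/4 (y(F, J) = J*(-1/4) = -J/4)
v(G, U) = 4*(3 + G)/(3*G) (v(G, U) = (3 + G)/(G - G/4) = (3 + G)/((3*G/4)) = (3 + G)*(4/(3*G)) = 4*(3 + G)/(3*G))
-25*C + v(11, t(6)) = -25*26 + (4/3 + 4/11) = -650 + (4/3 + 4*(1/11)) = -650 + (4/3 + 4/11) = -650 + 56/33 = -21394/33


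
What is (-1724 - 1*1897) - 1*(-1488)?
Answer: -2133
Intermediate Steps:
(-1724 - 1*1897) - 1*(-1488) = (-1724 - 1897) + 1488 = -3621 + 1488 = -2133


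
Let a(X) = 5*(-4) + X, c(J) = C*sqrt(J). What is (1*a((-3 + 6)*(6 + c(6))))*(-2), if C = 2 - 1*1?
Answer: 4 - 6*sqrt(6) ≈ -10.697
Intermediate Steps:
C = 1 (C = 2 - 1 = 1)
c(J) = sqrt(J) (c(J) = 1*sqrt(J) = sqrt(J))
a(X) = -20 + X
(1*a((-3 + 6)*(6 + c(6))))*(-2) = (1*(-20 + (-3 + 6)*(6 + sqrt(6))))*(-2) = (1*(-20 + 3*(6 + sqrt(6))))*(-2) = (1*(-20 + (18 + 3*sqrt(6))))*(-2) = (1*(-2 + 3*sqrt(6)))*(-2) = (-2 + 3*sqrt(6))*(-2) = 4 - 6*sqrt(6)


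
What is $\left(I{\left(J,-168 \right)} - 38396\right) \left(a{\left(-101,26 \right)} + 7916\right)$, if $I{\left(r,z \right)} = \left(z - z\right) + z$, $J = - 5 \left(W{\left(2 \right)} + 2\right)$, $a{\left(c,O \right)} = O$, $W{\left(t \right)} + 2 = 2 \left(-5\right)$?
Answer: $-306275288$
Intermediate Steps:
$W{\left(t \right)} = -12$ ($W{\left(t \right)} = -2 + 2 \left(-5\right) = -2 - 10 = -12$)
$J = 50$ ($J = - 5 \left(-12 + 2\right) = \left(-5\right) \left(-10\right) = 50$)
$I{\left(r,z \right)} = z$ ($I{\left(r,z \right)} = 0 + z = z$)
$\left(I{\left(J,-168 \right)} - 38396\right) \left(a{\left(-101,26 \right)} + 7916\right) = \left(-168 - 38396\right) \left(26 + 7916\right) = \left(-38564\right) 7942 = -306275288$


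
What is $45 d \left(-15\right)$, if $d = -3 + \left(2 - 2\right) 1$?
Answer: $2025$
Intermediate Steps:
$d = -3$ ($d = -3 + \left(2 - 2\right) 1 = -3 + 0 \cdot 1 = -3 + 0 = -3$)
$45 d \left(-15\right) = 45 \left(-3\right) \left(-15\right) = \left(-135\right) \left(-15\right) = 2025$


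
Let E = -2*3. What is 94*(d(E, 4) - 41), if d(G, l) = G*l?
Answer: -6110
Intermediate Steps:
E = -6
94*(d(E, 4) - 41) = 94*(-6*4 - 41) = 94*(-24 - 41) = 94*(-65) = -6110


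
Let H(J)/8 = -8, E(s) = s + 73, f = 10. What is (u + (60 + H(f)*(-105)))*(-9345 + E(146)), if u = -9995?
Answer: 29340090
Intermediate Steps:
E(s) = 73 + s
H(J) = -64 (H(J) = 8*(-8) = -64)
(u + (60 + H(f)*(-105)))*(-9345 + E(146)) = (-9995 + (60 - 64*(-105)))*(-9345 + (73 + 146)) = (-9995 + (60 + 6720))*(-9345 + 219) = (-9995 + 6780)*(-9126) = -3215*(-9126) = 29340090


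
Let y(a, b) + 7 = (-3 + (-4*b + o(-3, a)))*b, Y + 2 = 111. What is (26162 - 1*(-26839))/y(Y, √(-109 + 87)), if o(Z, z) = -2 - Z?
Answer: 4293081/6649 + 106002*I*√22/6649 ≈ 645.67 + 74.777*I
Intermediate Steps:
Y = 109 (Y = -2 + 111 = 109)
y(a, b) = -7 + b*(-2 - 4*b) (y(a, b) = -7 + (-3 + (-4*b + (-2 - 1*(-3))))*b = -7 + (-3 + (-4*b + (-2 + 3)))*b = -7 + (-3 + (-4*b + 1))*b = -7 + (-3 + (1 - 4*b))*b = -7 + (-2 - 4*b)*b = -7 + b*(-2 - 4*b))
(26162 - 1*(-26839))/y(Y, √(-109 + 87)) = (26162 - 1*(-26839))/(-7 - 4*(√(-109 + 87))² - 2*√(-109 + 87)) = (26162 + 26839)/(-7 - 4*(√(-22))² - 2*I*√22) = 53001/(-7 - 4*(I*√22)² - 2*I*√22) = 53001/(-7 - 4*(-22) - 2*I*√22) = 53001/(-7 + 88 - 2*I*√22) = 53001/(81 - 2*I*√22)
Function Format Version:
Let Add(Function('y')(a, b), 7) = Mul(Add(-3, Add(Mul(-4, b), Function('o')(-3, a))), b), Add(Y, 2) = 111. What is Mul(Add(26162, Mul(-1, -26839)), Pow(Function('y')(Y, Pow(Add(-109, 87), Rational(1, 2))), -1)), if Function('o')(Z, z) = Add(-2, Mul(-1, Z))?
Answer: Add(Rational(4293081, 6649), Mul(Rational(106002, 6649), I, Pow(22, Rational(1, 2)))) ≈ Add(645.67, Mul(74.777, I))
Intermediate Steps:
Y = 109 (Y = Add(-2, 111) = 109)
Function('y')(a, b) = Add(-7, Mul(b, Add(-2, Mul(-4, b)))) (Function('y')(a, b) = Add(-7, Mul(Add(-3, Add(Mul(-4, b), Add(-2, Mul(-1, -3)))), b)) = Add(-7, Mul(Add(-3, Add(Mul(-4, b), Add(-2, 3))), b)) = Add(-7, Mul(Add(-3, Add(Mul(-4, b), 1)), b)) = Add(-7, Mul(Add(-3, Add(1, Mul(-4, b))), b)) = Add(-7, Mul(Add(-2, Mul(-4, b)), b)) = Add(-7, Mul(b, Add(-2, Mul(-4, b)))))
Mul(Add(26162, Mul(-1, -26839)), Pow(Function('y')(Y, Pow(Add(-109, 87), Rational(1, 2))), -1)) = Mul(Add(26162, Mul(-1, -26839)), Pow(Add(-7, Mul(-4, Pow(Pow(Add(-109, 87), Rational(1, 2)), 2)), Mul(-2, Pow(Add(-109, 87), Rational(1, 2)))), -1)) = Mul(Add(26162, 26839), Pow(Add(-7, Mul(-4, Pow(Pow(-22, Rational(1, 2)), 2)), Mul(-2, Pow(-22, Rational(1, 2)))), -1)) = Mul(53001, Pow(Add(-7, Mul(-4, Pow(Mul(I, Pow(22, Rational(1, 2))), 2)), Mul(-2, Mul(I, Pow(22, Rational(1, 2))))), -1)) = Mul(53001, Pow(Add(-7, Mul(-4, -22), Mul(-2, I, Pow(22, Rational(1, 2)))), -1)) = Mul(53001, Pow(Add(-7, 88, Mul(-2, I, Pow(22, Rational(1, 2)))), -1)) = Mul(53001, Pow(Add(81, Mul(-2, I, Pow(22, Rational(1, 2)))), -1))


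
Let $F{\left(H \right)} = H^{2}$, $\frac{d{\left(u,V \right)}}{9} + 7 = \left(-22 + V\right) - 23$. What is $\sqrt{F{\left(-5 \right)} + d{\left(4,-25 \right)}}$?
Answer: $2 i \sqrt{167} \approx 25.846 i$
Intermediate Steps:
$d{\left(u,V \right)} = -468 + 9 V$ ($d{\left(u,V \right)} = -63 + 9 \left(\left(-22 + V\right) - 23\right) = -63 + 9 \left(-45 + V\right) = -63 + \left(-405 + 9 V\right) = -468 + 9 V$)
$\sqrt{F{\left(-5 \right)} + d{\left(4,-25 \right)}} = \sqrt{\left(-5\right)^{2} + \left(-468 + 9 \left(-25\right)\right)} = \sqrt{25 - 693} = \sqrt{-668} = 2 i \sqrt{167}$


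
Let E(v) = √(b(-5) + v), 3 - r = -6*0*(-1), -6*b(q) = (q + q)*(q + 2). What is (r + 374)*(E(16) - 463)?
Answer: -174551 + 377*√11 ≈ -1.7330e+5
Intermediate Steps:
b(q) = -q*(2 + q)/3 (b(q) = -(q + q)*(q + 2)/6 = -2*q*(2 + q)/6 = -q*(2 + q)/3)
r = 3 (r = 3 - (-6*0)*(-1) = 3 - 0*(-1) = 3 - 1*0 = 3 + 0 = 3)
E(v) = √(-5 + v) (E(v) = √(-⅓*(-5)*(2 - 5) + v) = √(-⅓*(-5)*(-3) + v) = √(-5 + v))
(r + 374)*(E(16) - 463) = (3 + 374)*(√(-5 + 16) - 463) = 377*(√11 - 463) = 377*(-463 + √11) = -174551 + 377*√11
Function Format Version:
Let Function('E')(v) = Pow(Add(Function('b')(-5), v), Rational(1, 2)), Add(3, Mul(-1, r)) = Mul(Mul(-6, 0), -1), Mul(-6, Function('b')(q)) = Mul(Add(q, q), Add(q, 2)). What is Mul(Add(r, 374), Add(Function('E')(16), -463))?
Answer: Add(-174551, Mul(377, Pow(11, Rational(1, 2)))) ≈ -1.7330e+5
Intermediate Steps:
Function('b')(q) = Mul(Rational(-1, 3), q, Add(2, q)) (Function('b')(q) = Mul(Rational(-1, 6), Mul(Add(q, q), Add(q, 2))) = Mul(Rational(-1, 6), Mul(Mul(2, q), Add(2, q))) = Mul(Rational(-1, 6), Mul(2, q, Add(2, q))) = Mul(Rational(-1, 3), q, Add(2, q)))
r = 3 (r = Add(3, Mul(-1, Mul(Mul(-6, 0), -1))) = Add(3, Mul(-1, Mul(0, -1))) = Add(3, Mul(-1, 0)) = Add(3, 0) = 3)
Function('E')(v) = Pow(Add(-5, v), Rational(1, 2)) (Function('E')(v) = Pow(Add(Mul(Rational(-1, 3), -5, Add(2, -5)), v), Rational(1, 2)) = Pow(Add(Mul(Rational(-1, 3), -5, -3), v), Rational(1, 2)) = Pow(Add(-5, v), Rational(1, 2)))
Mul(Add(r, 374), Add(Function('E')(16), -463)) = Mul(Add(3, 374), Add(Pow(Add(-5, 16), Rational(1, 2)), -463)) = Mul(377, Add(Pow(11, Rational(1, 2)), -463)) = Mul(377, Add(-463, Pow(11, Rational(1, 2)))) = Add(-174551, Mul(377, Pow(11, Rational(1, 2))))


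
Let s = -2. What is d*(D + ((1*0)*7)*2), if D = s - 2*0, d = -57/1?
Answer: 114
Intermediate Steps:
d = -57 (d = -57*1 = -57)
D = -2 (D = -2 - 2*0 = -2 + 0 = -2)
d*(D + ((1*0)*7)*2) = -57*(-2 + ((1*0)*7)*2) = -57*(-2 + (0*7)*2) = -57*(-2 + 0*2) = -57*(-2 + 0) = -57*(-2) = 114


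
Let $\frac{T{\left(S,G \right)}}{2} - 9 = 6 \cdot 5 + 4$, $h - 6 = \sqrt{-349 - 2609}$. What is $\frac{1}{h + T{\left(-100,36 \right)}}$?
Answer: $\frac{46}{5711} - \frac{i \sqrt{2958}}{11422} \approx 0.0080546 - 0.0047616 i$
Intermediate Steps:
$h = 6 + i \sqrt{2958}$ ($h = 6 + \sqrt{-349 - 2609} = 6 + \sqrt{-2958} = 6 + i \sqrt{2958} \approx 6.0 + 54.388 i$)
$T{\left(S,G \right)} = 86$ ($T{\left(S,G \right)} = 18 + 2 \left(6 \cdot 5 + 4\right) = 18 + 2 \left(30 + 4\right) = 18 + 2 \cdot 34 = 18 + 68 = 86$)
$\frac{1}{h + T{\left(-100,36 \right)}} = \frac{1}{\left(6 + i \sqrt{2958}\right) + 86} = \frac{1}{92 + i \sqrt{2958}}$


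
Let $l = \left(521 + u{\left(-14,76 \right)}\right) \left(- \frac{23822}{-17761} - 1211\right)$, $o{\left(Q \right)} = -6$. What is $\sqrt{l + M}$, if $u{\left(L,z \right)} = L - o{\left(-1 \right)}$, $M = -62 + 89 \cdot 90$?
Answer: $\frac{i \sqrt{193248770239649}}{17761} \approx 782.69 i$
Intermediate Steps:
$M = 7948$ ($M = -62 + 8010 = 7948$)
$u{\left(L,z \right)} = 6 + L$ ($u{\left(L,z \right)} = L - -6 = L + 6 = 6 + L$)
$l = - \frac{11021676237}{17761}$ ($l = \left(521 + \left(6 - 14\right)\right) \left(- \frac{23822}{-17761} - 1211\right) = \left(521 - 8\right) \left(\left(-23822\right) \left(- \frac{1}{17761}\right) - 1211\right) = 513 \left(\frac{23822}{17761} - 1211\right) = 513 \left(- \frac{21484749}{17761}\right) = - \frac{11021676237}{17761} \approx -6.2056 \cdot 10^{5}$)
$\sqrt{l + M} = \sqrt{- \frac{11021676237}{17761} + 7948} = \sqrt{- \frac{10880511809}{17761}} = \frac{i \sqrt{193248770239649}}{17761}$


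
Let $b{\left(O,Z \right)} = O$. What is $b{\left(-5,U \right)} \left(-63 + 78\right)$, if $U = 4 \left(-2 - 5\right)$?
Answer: $-75$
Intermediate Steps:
$U = -28$ ($U = 4 \left(-7\right) = -28$)
$b{\left(-5,U \right)} \left(-63 + 78\right) = - 5 \left(-63 + 78\right) = \left(-5\right) 15 = -75$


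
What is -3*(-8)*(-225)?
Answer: -5400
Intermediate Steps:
-3*(-8)*(-225) = -(-24)*(-225) = -1*5400 = -5400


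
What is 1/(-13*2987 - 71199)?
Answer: -1/110030 ≈ -9.0884e-6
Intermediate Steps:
1/(-13*2987 - 71199) = 1/(-38831 - 71199) = 1/(-110030) = -1/110030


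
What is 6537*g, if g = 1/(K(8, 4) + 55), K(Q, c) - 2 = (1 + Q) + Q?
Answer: 6537/74 ≈ 88.338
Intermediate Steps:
K(Q, c) = 3 + 2*Q (K(Q, c) = 2 + ((1 + Q) + Q) = 2 + (1 + 2*Q) = 3 + 2*Q)
g = 1/74 (g = 1/((3 + 2*8) + 55) = 1/((3 + 16) + 55) = 1/(19 + 55) = 1/74 ≈ 0.013514)
6537*g = 6537*(1/74) = 6537/74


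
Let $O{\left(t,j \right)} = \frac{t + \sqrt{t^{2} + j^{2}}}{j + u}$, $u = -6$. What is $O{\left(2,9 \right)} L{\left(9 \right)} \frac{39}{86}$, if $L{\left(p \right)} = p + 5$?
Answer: $\frac{182}{43} + \frac{91 \sqrt{85}}{43} \approx 23.744$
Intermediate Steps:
$L{\left(p \right)} = 5 + p$
$O{\left(t,j \right)} = \frac{t + \sqrt{j^{2} + t^{2}}}{-6 + j}$ ($O{\left(t,j \right)} = \frac{t + \sqrt{t^{2} + j^{2}}}{j - 6} = \frac{t + \sqrt{j^{2} + t^{2}}}{-6 + j}$)
$O{\left(2,9 \right)} L{\left(9 \right)} \frac{39}{86} = \frac{2 + \sqrt{9^{2} + 2^{2}}}{-6 + 9} \left(5 + 9\right) \frac{39}{86} = \frac{2 + \sqrt{81 + 4}}{3} \cdot 14 \cdot 39 \cdot \frac{1}{86} = \frac{2 + \sqrt{85}}{3} \cdot 14 \cdot \frac{39}{86} = \left(\frac{2}{3} + \frac{\sqrt{85}}{3}\right) 14 \cdot \frac{39}{86} = \left(\frac{28}{3} + \frac{14 \sqrt{85}}{3}\right) \frac{39}{86} = \frac{182}{43} + \frac{91 \sqrt{85}}{43}$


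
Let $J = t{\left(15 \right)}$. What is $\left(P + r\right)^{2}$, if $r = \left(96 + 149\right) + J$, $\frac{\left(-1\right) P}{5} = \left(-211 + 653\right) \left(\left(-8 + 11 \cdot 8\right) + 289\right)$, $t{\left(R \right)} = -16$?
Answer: $664650498121$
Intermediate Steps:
$J = -16$
$P = -815490$ ($P = - 5 \left(-211 + 653\right) \left(\left(-8 + 11 \cdot 8\right) + 289\right) = - 5 \cdot 442 \left(\left(-8 + 88\right) + 289\right) = - 5 \cdot 442 \left(80 + 289\right) = - 5 \cdot 442 \cdot 369 = \left(-5\right) 163098 = -815490$)
$r = 229$ ($r = \left(96 + 149\right) - 16 = 245 - 16 = 229$)
$\left(P + r\right)^{2} = \left(-815490 + 229\right)^{2} = \left(-815261\right)^{2} = 664650498121$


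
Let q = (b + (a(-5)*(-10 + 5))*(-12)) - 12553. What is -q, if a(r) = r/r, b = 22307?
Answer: -9814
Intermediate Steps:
a(r) = 1
q = 9814 (q = (22307 + (1*(-10 + 5))*(-12)) - 12553 = (22307 + (1*(-5))*(-12)) - 12553 = (22307 - 5*(-12)) - 12553 = (22307 + 60) - 12553 = 22367 - 12553 = 9814)
-q = -1*9814 = -9814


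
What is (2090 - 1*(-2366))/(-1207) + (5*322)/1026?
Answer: -1314293/619191 ≈ -2.1226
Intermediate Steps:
(2090 - 1*(-2366))/(-1207) + (5*322)/1026 = (2090 + 2366)*(-1/1207) + 1610*(1/1026) = 4456*(-1/1207) + 805/513 = -4456/1207 + 805/513 = -1314293/619191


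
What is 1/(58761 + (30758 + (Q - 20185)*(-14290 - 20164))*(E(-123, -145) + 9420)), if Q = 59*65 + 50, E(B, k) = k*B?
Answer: 1/15307251819051 ≈ 6.5328e-14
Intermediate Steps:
E(B, k) = B*k
Q = 3885 (Q = 3835 + 50 = 3885)
1/(58761 + (30758 + (Q - 20185)*(-14290 - 20164))*(E(-123, -145) + 9420)) = 1/(58761 + (30758 + (3885 - 20185)*(-14290 - 20164))*(-123*(-145) + 9420)) = 1/(58761 + (30758 - 16300*(-34454))*(17835 + 9420)) = 1/(58761 + (30758 + 561600200)*27255) = 1/(58761 + 561630958*27255) = 1/(58761 + 15307251760290) = 1/15307251819051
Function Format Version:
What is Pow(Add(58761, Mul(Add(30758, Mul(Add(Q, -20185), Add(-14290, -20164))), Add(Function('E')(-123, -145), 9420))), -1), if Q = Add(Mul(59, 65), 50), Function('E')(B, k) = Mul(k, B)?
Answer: Rational(1, 15307251819051) ≈ 6.5328e-14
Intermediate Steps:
Function('E')(B, k) = Mul(B, k)
Q = 3885 (Q = Add(3835, 50) = 3885)
Pow(Add(58761, Mul(Add(30758, Mul(Add(Q, -20185), Add(-14290, -20164))), Add(Function('E')(-123, -145), 9420))), -1) = Pow(Add(58761, Mul(Add(30758, Mul(Add(3885, -20185), Add(-14290, -20164))), Add(Mul(-123, -145), 9420))), -1) = Pow(Add(58761, Mul(Add(30758, Mul(-16300, -34454)), Add(17835, 9420))), -1) = Pow(Add(58761, Mul(Add(30758, 561600200), 27255)), -1) = Pow(Add(58761, Mul(561630958, 27255)), -1) = Pow(Add(58761, 15307251760290), -1) = Pow(15307251819051, -1) = Rational(1, 15307251819051)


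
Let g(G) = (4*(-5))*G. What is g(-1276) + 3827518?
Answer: 3853038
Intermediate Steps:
g(G) = -20*G
g(-1276) + 3827518 = -20*(-1276) + 3827518 = 25520 + 3827518 = 3853038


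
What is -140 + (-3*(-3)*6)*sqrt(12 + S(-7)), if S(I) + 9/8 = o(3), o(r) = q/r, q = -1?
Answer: -140 + 9*sqrt(1518)/2 ≈ 35.327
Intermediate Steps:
o(r) = -1/r
S(I) = -35/24 (S(I) = -9/8 - 1/3 = -35/24)
-140 + (-3*(-3)*6)*sqrt(12 + S(-7)) = -140 + (-3*(-3)*6)*sqrt(12 - 35/24) = -140 + (9*6)*sqrt(253/24) = -140 + 54*(sqrt(1518)/12) = -140 + 9*sqrt(1518)/2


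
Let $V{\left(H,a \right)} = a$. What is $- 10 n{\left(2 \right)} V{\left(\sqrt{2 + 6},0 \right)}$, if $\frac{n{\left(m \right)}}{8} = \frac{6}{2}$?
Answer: $0$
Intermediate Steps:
$n{\left(m \right)} = 24$ ($n{\left(m \right)} = 8 \cdot \frac{6}{2} = 8 \cdot 6 \cdot \frac{1}{2} = 8 \cdot 3 = 24$)
$- 10 n{\left(2 \right)} V{\left(\sqrt{2 + 6},0 \right)} = \left(-10\right) 24 \cdot 0 = \left(-240\right) 0 = 0$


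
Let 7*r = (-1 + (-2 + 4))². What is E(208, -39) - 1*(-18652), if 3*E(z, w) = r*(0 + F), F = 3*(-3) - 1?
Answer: 391682/21 ≈ 18652.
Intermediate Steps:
F = -10 (F = -9 - 1 = -10)
r = ⅐ (r = (-1 + (-2 + 4))²/7 = (-1 + 2)²/7 = (⅐)*1² = (⅐)*1 = ⅐ ≈ 0.14286)
E(z, w) = -10/21 (E(z, w) = ((0 - 10)/7)/3 = ((⅐)*(-10))/3 = (⅓)*(-10/7) = -10/21)
E(208, -39) - 1*(-18652) = -10/21 - 1*(-18652) = -10/21 + 18652 = 391682/21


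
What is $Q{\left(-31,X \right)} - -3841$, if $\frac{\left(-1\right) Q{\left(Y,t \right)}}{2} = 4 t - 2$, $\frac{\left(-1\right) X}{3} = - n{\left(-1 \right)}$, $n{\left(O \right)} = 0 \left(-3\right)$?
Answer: $3845$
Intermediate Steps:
$n{\left(O \right)} = 0$
$X = 0$ ($X = - 3 \left(\left(-1\right) 0\right) = \left(-3\right) 0 = 0$)
$Q{\left(Y,t \right)} = 4 - 8 t$ ($Q{\left(Y,t \right)} = - 2 \left(4 t - 2\right) = - 2 \left(-2 + 4 t\right) = 4 - 8 t$)
$Q{\left(-31,X \right)} - -3841 = \left(4 - 0\right) - -3841 = \left(4 + 0\right) + 3841 = 4 + 3841 = 3845$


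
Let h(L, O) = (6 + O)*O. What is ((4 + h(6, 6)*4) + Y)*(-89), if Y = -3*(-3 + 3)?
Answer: -25988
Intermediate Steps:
h(L, O) = O*(6 + O)
Y = 0 (Y = -3*0 = 0)
((4 + h(6, 6)*4) + Y)*(-89) = ((4 + (6*(6 + 6))*4) + 0)*(-89) = ((4 + (6*12)*4) + 0)*(-89) = ((4 + 72*4) + 0)*(-89) = ((4 + 288) + 0)*(-89) = (292 + 0)*(-89) = 292*(-89) = -25988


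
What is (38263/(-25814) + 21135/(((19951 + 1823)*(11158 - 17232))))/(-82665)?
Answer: 843504867413/47036904338233260 ≈ 1.7933e-5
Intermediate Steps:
(38263/(-25814) + 21135/(((19951 + 1823)*(11158 - 17232))))/(-82665) = (38263*(-1/25814) + 21135/((21774*(-6074))))*(-1/82665) = (-38263/25814 + 21135/(-132255276))*(-1/82665) = (-38263/25814 + 21135*(-1/132255276))*(-1/82665) = (-38263/25814 - 7045/44085092)*(-1/82665) = -843504867413/569006282444*(-1/82665) = 843504867413/47036904338233260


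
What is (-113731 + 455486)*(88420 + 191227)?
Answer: 95570760485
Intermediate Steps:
(-113731 + 455486)*(88420 + 191227) = 341755*279647 = 95570760485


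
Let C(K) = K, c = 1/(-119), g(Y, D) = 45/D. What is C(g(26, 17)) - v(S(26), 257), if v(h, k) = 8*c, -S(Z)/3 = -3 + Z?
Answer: 19/7 ≈ 2.7143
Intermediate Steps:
c = -1/119 ≈ -0.0084034
S(Z) = 9 - 3*Z (S(Z) = -3*(-3 + Z) = 9 - 3*Z)
v(h, k) = -8/119 (v(h, k) = 8*(-1/119) = -8/119)
C(g(26, 17)) - v(S(26), 257) = 45/17 - 1*(-8/119) = 45*(1/17) + 8/119 = 45/17 + 8/119 = 19/7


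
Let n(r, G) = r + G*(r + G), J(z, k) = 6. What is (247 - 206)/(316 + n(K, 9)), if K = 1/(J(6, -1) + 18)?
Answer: 492/4769 ≈ 0.10317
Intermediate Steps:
K = 1/24 (K = 1/(6 + 18) = 1/24 ≈ 0.041667)
n(r, G) = r + G*(G + r)
(247 - 206)/(316 + n(K, 9)) = (247 - 206)/(316 + (1/24 + 9**2 + 9*(1/24))) = 41/(316 + (1/24 + 81 + 3/8)) = 41/(316 + 977/12) = 41/(4769/12) = 41*(12/4769) = 492/4769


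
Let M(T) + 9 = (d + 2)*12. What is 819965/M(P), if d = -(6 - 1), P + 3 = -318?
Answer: -163993/9 ≈ -18221.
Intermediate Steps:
P = -321 (P = -3 - 318 = -321)
d = -5 ≈ -5.0000
M(T) = -45 (M(T) = -9 + (-5 + 2)*12 = -9 - 3*12 = -9 - 36 = -45)
819965/M(P) = 819965/(-45) = 819965*(-1/45) = -163993/9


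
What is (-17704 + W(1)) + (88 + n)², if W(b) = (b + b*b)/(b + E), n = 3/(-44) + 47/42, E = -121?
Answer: -41723862223/4268880 ≈ -9774.0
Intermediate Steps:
n = 971/924 (n = 3*(-1/44) + 47*(1/42) = -3/44 + 47/42 = 971/924 ≈ 1.0509)
W(b) = (b + b²)/(-121 + b) (W(b) = (b + b*b)/(b - 121) = (b + b²)/(-121 + b))
(-17704 + W(1)) + (88 + n)² = (-17704 + 1*(1 + 1)/(-121 + 1)) + (88 + 971/924)² = (-17704 + 1*2/(-120)) + (82283/924)² = (-17704 + 1*(-1/120)*2) + 6770492089/853776 = (-17704 - 1/60) + 6770492089/853776 = -1062241/60 + 6770492089/853776 = -41723862223/4268880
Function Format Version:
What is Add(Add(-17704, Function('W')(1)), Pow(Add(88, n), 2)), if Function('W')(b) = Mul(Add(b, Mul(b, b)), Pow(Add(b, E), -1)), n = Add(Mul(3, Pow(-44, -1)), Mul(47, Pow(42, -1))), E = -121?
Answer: Rational(-41723862223, 4268880) ≈ -9774.0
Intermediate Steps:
n = Rational(971, 924) (n = Add(Mul(3, Rational(-1, 44)), Mul(47, Rational(1, 42))) = Add(Rational(-3, 44), Rational(47, 42)) = Rational(971, 924) ≈ 1.0509)
Function('W')(b) = Mul(Pow(Add(-121, b), -1), Add(b, Pow(b, 2))) (Function('W')(b) = Mul(Add(b, Mul(b, b)), Pow(Add(b, -121), -1)) = Mul(Add(b, Pow(b, 2)), Pow(Add(-121, b), -1)) = Mul(Pow(Add(-121, b), -1), Add(b, Pow(b, 2))))
Add(Add(-17704, Function('W')(1)), Pow(Add(88, n), 2)) = Add(Add(-17704, Mul(1, Pow(Add(-121, 1), -1), Add(1, 1))), Pow(Add(88, Rational(971, 924)), 2)) = Add(Add(-17704, Mul(1, Pow(-120, -1), 2)), Pow(Rational(82283, 924), 2)) = Add(Add(-17704, Mul(1, Rational(-1, 120), 2)), Rational(6770492089, 853776)) = Add(Add(-17704, Rational(-1, 60)), Rational(6770492089, 853776)) = Add(Rational(-1062241, 60), Rational(6770492089, 853776)) = Rational(-41723862223, 4268880)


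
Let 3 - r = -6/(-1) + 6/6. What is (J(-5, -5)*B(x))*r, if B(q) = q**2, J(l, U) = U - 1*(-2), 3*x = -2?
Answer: 16/3 ≈ 5.3333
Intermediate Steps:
x = -2/3 (x = (1/3)*(-2) = -2/3 ≈ -0.66667)
J(l, U) = 2 + U (J(l, U) = U + 2 = 2 + U)
r = -4 (r = 3 - (-6/(-1) + 6/6) = 3 - (-6*(-1) + 6*(1/6)) = 3 - (6 + 1) = 3 - 1*7 = 3 - 7 = -4)
(J(-5, -5)*B(x))*r = ((2 - 5)*(-2/3)**2)*(-4) = -3*4/9*(-4) = -4/3*(-4) = 16/3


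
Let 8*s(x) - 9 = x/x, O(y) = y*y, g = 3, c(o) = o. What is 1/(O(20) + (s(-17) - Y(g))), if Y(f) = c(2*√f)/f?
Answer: 19260/7728011 + 32*√3/7728011 ≈ 0.0024994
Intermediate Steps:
O(y) = y²
s(x) = 5/4 (s(x) = 9/8 + (x/x)/8 = 9/8 + (⅛)*1 = 9/8 + ⅛ = 5/4)
Y(f) = 2/√f (Y(f) = (2*√f)/f = 2/√f)
1/(O(20) + (s(-17) - Y(g))) = 1/(20² + (5/4 - 2/√3)) = 1/(400 + (5/4 - 2*√3/3)) = 1/(1605/4 - 2*√3/3)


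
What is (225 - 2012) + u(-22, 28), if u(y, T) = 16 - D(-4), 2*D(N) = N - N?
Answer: -1771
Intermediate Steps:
D(N) = 0 (D(N) = (N - N)/2 = (½)*0 = 0)
u(y, T) = 16 (u(y, T) = 16 - 1*0 = 16 + 0 = 16)
(225 - 2012) + u(-22, 28) = (225 - 2012) + 16 = -1787 + 16 = -1771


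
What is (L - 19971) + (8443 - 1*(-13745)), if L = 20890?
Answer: 23107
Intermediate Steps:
(L - 19971) + (8443 - 1*(-13745)) = (20890 - 19971) + (8443 - 1*(-13745)) = 919 + (8443 + 13745) = 919 + 22188 = 23107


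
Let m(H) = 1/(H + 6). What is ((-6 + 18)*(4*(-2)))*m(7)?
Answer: -96/13 ≈ -7.3846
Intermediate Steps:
m(H) = 1/(6 + H)
((-6 + 18)*(4*(-2)))*m(7) = ((-6 + 18)*(4*(-2)))/(6 + 7) = (12*(-8))/13 = -96*1/13 = -96/13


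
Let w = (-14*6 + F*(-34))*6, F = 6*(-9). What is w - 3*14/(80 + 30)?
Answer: 578139/55 ≈ 10512.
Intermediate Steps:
F = -54
w = 10512 (w = (-14*6 - 54*(-34))*6 = (-84 + 1836)*6 = 1752*6 = 10512)
w - 3*14/(80 + 30) = 10512 - 3*14/(80 + 30) = 10512 - 42/110 = 10512 - 1*21/55 = 10512 - 21/55 = 578139/55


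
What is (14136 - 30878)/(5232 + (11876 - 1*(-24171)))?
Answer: -16742/41279 ≈ -0.40558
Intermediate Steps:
(14136 - 30878)/(5232 + (11876 - 1*(-24171))) = -16742/(5232 + (11876 + 24171)) = -16742/(5232 + 36047) = -16742/41279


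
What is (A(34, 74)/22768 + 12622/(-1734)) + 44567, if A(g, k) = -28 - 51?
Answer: 879602405011/19739856 ≈ 44560.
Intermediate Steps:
A(g, k) = -79
(A(34, 74)/22768 + 12622/(-1734)) + 44567 = (-79/22768 + 12622/(-1734)) + 44567 = (-79*1/22768 + 12622*(-1/1734)) + 44567 = (-79/22768 - 6311/867) + 44567 = -143757341/19739856 + 44567 = 879602405011/19739856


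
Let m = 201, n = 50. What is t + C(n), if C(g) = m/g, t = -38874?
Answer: -1943499/50 ≈ -38870.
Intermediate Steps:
C(g) = 201/g
t + C(n) = -38874 + 201/50 = -1943499/50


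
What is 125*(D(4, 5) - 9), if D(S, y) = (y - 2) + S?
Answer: -250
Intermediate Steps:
D(S, y) = -2 + S + y (D(S, y) = (-2 + y) + S = -2 + S + y)
125*(D(4, 5) - 9) = 125*((-2 + 4 + 5) - 9) = 125*(7 - 9) = 125*(-2) = -250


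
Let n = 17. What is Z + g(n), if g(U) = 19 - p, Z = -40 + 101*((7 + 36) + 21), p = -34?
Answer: 6477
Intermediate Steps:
Z = 6424 (Z = -40 + 101*(43 + 21) = -40 + 101*64 = -40 + 6464 = 6424)
g(U) = 53 (g(U) = 19 - 1*(-34) = 19 + 34 = 53)
Z + g(n) = 6424 + 53 = 6477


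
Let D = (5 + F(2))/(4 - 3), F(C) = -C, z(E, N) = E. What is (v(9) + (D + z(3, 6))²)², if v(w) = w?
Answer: 2025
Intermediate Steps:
D = 3 (D = (5 - 1*2)/(4 - 3) = (5 - 2)/1 = 3*1 = 3)
(v(9) + (D + z(3, 6))²)² = (9 + (3 + 3)²)² = (9 + 6²)² = (9 + 36)² = 45² = 2025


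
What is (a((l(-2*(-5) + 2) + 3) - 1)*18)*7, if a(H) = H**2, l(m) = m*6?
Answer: 689976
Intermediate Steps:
l(m) = 6*m
(a((l(-2*(-5) + 2) + 3) - 1)*18)*7 = (((6*(-2*(-5) + 2) + 3) - 1)**2*18)*7 = (((6*(10 + 2) + 3) - 1)**2*18)*7 = (((6*12 + 3) - 1)**2*18)*7 = (((72 + 3) - 1)**2*18)*7 = ((75 - 1)**2*18)*7 = (74**2*18)*7 = (5476*18)*7 = 98568*7 = 689976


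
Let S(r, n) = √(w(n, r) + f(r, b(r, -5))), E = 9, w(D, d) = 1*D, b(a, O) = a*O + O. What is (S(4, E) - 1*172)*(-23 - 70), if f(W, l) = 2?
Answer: 15996 - 93*√11 ≈ 15688.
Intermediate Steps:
b(a, O) = O + O*a (b(a, O) = O*a + O = O + O*a)
w(D, d) = D
S(r, n) = √(2 + n) (S(r, n) = √(n + 2) = √(2 + n))
(S(4, E) - 1*172)*(-23 - 70) = (√(2 + 9) - 1*172)*(-23 - 70) = (√11 - 172)*(-93) = (-172 + √11)*(-93) = 15996 - 93*√11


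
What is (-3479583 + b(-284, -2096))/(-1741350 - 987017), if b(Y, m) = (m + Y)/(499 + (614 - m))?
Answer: 11165984227/8755329703 ≈ 1.2753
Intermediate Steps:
b(Y, m) = (Y + m)/(1113 - m)
(-3479583 + b(-284, -2096))/(-1741350 - 987017) = (-3479583 + (-1*(-284) - 1*(-2096))/(-1113 - 2096))/(-1741350 - 987017) = (-3479583 + (284 + 2096)/(-3209))/(-2728367) = (-3479583 - 1/3209*2380)*(-1/2728367) = (-3479583 - 2380/3209)*(-1/2728367) = -11165984227/3209*(-1/2728367) = 11165984227/8755329703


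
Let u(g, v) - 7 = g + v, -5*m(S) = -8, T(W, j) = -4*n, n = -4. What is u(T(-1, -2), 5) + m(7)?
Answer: 148/5 ≈ 29.600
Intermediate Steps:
T(W, j) = 16 (T(W, j) = -4*(-4) = 16)
m(S) = 8/5 (m(S) = -⅕*(-8) = 8/5)
u(g, v) = 7 + g + v (u(g, v) = 7 + (g + v) = 7 + g + v)
u(T(-1, -2), 5) + m(7) = (7 + 16 + 5) + 8/5 = 28 + 8/5 = 148/5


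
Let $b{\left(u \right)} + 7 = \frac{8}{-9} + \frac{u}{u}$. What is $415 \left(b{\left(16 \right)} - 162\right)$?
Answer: $- \frac{630800}{9} \approx -70089.0$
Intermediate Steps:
$b{\left(u \right)} = - \frac{62}{9}$ ($b{\left(u \right)} = -7 + \left(\frac{8}{-9} + \frac{u}{u}\right) = -7 + \left(8 \left(- \frac{1}{9}\right) + 1\right) = -7 + \left(- \frac{8}{9} + 1\right) = -7 + \frac{1}{9} = - \frac{62}{9}$)
$415 \left(b{\left(16 \right)} - 162\right) = 415 \left(- \frac{62}{9} - 162\right) = 415 \left(- \frac{1520}{9}\right) = - \frac{630800}{9}$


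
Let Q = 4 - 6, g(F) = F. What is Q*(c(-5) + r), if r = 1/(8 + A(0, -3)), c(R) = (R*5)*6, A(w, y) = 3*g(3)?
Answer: 5098/17 ≈ 299.88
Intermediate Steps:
Q = -2
A(w, y) = 9 (A(w, y) = 3*3 = 9)
c(R) = 30*R (c(R) = (5*R)*6 = 30*R)
r = 1/17 (r = 1/(8 + 9) = 1/17 ≈ 0.058824)
Q*(c(-5) + r) = -2*(30*(-5) + 1/17) = -2*(-150 + 1/17) = -2*(-2549/17) = 5098/17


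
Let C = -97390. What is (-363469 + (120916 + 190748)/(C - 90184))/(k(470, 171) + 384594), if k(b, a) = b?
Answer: -34088822935/36113997368 ≈ -0.94392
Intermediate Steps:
(-363469 + (120916 + 190748)/(C - 90184))/(k(470, 171) + 384594) = (-363469 + (120916 + 190748)/(-97390 - 90184))/(470 + 384594) = (-363469 + 311664/(-187574))/385064 = (-363469 + 311664*(-1/187574))*(1/385064) = (-363469 - 155832/93787)*(1/385064) = -34088822935/93787*1/385064 = -34088822935/36113997368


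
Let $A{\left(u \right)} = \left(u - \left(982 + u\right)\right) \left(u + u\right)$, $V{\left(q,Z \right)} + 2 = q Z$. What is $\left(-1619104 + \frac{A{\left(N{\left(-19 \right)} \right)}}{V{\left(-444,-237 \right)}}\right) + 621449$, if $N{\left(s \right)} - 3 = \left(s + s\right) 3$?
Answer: $- \frac{52489513513}{52613} \approx -9.9765 \cdot 10^{5}$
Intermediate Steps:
$N{\left(s \right)} = 3 + 6 s$ ($N{\left(s \right)} = 3 + \left(s + s\right) 3 = 3 + 2 s 3 = 3 + 6 s$)
$V{\left(q,Z \right)} = -2 + Z q$ ($V{\left(q,Z \right)} = -2 + q Z = -2 + Z q$)
$A{\left(u \right)} = - 1964 u$ ($A{\left(u \right)} = - 982 \cdot 2 u = - 1964 u$)
$\left(-1619104 + \frac{A{\left(N{\left(-19 \right)} \right)}}{V{\left(-444,-237 \right)}}\right) + 621449 = \left(-1619104 + \frac{\left(-1964\right) \left(3 + 6 \left(-19\right)\right)}{-2 - -105228}\right) + 621449 = \left(-1619104 + \frac{\left(-1964\right) \left(3 - 114\right)}{-2 + 105228}\right) + 621449 = \left(-1619104 + \frac{\left(-1964\right) \left(-111\right)}{105226}\right) + 621449 = \left(-1619104 + 218004 \cdot \frac{1}{105226}\right) + 621449 = \left(-1619104 + \frac{109002}{52613}\right) + 621449 = - \frac{85185809750}{52613} + 621449 = - \frac{52489513513}{52613}$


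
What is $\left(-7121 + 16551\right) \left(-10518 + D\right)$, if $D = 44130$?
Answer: $316961160$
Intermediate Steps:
$\left(-7121 + 16551\right) \left(-10518 + D\right) = \left(-7121 + 16551\right) \left(-10518 + 44130\right) = 9430 \cdot 33612 = 316961160$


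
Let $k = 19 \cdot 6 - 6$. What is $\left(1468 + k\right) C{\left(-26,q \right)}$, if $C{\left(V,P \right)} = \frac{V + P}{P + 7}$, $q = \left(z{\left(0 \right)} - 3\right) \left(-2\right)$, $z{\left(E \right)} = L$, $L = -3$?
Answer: $- \frac{22064}{19} \approx -1161.3$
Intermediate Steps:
$z{\left(E \right)} = -3$
$q = 12$ ($q = \left(-3 - 3\right) \left(-2\right) = \left(-6\right) \left(-2\right) = 12$)
$C{\left(V,P \right)} = \frac{P + V}{7 + P}$
$k = 108$ ($k = 114 - 6 = 108$)
$\left(1468 + k\right) C{\left(-26,q \right)} = \left(1468 + 108\right) \frac{12 - 26}{7 + 12} = 1576 \cdot \frac{1}{19} \left(-14\right) = 1576 \left(- \frac{14}{19}\right) = - \frac{22064}{19}$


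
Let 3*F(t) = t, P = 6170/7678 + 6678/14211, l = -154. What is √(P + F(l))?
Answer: I*√16555118199545145/18185343 ≈ 7.0753*I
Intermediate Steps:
P = 7719753/6061781 (P = 6170*(1/7678) + 6678*(1/14211) = 3085/3839 + 742/1579 = 7719753/6061781 ≈ 1.2735)
F(t) = t/3
√(P + F(l)) = √(7719753/6061781 + (⅓)*(-154)) = √(7719753/6061781 - 154/3) = √(-910355015/18185343) = I*√16555118199545145/18185343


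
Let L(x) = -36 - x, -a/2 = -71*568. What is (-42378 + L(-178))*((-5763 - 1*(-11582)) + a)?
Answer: -3652358100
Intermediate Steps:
a = 80656 (a = -(-142)*568 = -2*(-40328) = 80656)
(-42378 + L(-178))*((-5763 - 1*(-11582)) + a) = (-42378 + (-36 - 1*(-178)))*((-5763 - 1*(-11582)) + 80656) = (-42378 + (-36 + 178))*((-5763 + 11582) + 80656) = (-42378 + 142)*(5819 + 80656) = -42236*86475 = -3652358100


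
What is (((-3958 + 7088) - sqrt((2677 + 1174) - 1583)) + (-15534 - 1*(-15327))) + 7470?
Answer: 10393 - 18*sqrt(7) ≈ 10345.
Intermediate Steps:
(((-3958 + 7088) - sqrt((2677 + 1174) - 1583)) + (-15534 - 1*(-15327))) + 7470 = ((3130 - sqrt(3851 - 1583)) + (-15534 + 15327)) + 7470 = ((3130 - sqrt(2268)) - 207) + 7470 = ((3130 - 18*sqrt(7)) - 207) + 7470 = (2923 - 18*sqrt(7)) + 7470 = 10393 - 18*sqrt(7)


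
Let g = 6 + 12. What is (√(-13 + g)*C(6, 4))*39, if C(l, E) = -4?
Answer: -156*√5 ≈ -348.83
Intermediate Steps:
g = 18
(√(-13 + g)*C(6, 4))*39 = (√(-13 + 18)*(-4))*39 = (√5*(-4))*39 = -4*√5*39 = -156*√5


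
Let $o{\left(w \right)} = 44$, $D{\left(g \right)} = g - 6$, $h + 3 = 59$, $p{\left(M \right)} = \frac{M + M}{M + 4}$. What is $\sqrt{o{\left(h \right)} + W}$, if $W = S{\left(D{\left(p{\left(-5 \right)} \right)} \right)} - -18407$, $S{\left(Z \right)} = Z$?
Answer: $\sqrt{18455} \approx 135.85$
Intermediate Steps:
$p{\left(M \right)} = \frac{2 M}{4 + M}$
$h = 56$ ($h = -3 + 59 = 56$)
$D{\left(g \right)} = -6 + g$ ($D{\left(g \right)} = g - 6 = -6 + g$)
$W = 18411$ ($W = \left(-6 + 2 \left(-5\right) \frac{1}{4 - 5}\right) - -18407 = \left(-6 + 2 \left(-5\right) \frac{1}{-1}\right) + 18407 = \left(-6 + 2 \left(-5\right) \left(-1\right)\right) + 18407 = \left(-6 + 10\right) + 18407 = 4 + 18407 = 18411$)
$\sqrt{o{\left(h \right)} + W} = \sqrt{44 + 18411} = \sqrt{18455}$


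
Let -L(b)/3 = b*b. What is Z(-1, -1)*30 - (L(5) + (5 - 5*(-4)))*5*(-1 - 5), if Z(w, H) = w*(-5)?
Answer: -1350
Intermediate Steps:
Z(w, H) = -5*w
L(b) = -3*b² (L(b) = -3*b*b = -3*b²)
Z(-1, -1)*30 - (L(5) + (5 - 5*(-4)))*5*(-1 - 5) = -5*(-1)*30 - (-3*5² + (5 - 5*(-4)))*5*(-1 - 5) = 5*30 - (-3*25 + (5 + 20))*5*(-6) = 150 - (-75 + 25)*(-30) = 150 - (-50)*(-30) = 150 - 1*1500 = 150 - 1500 = -1350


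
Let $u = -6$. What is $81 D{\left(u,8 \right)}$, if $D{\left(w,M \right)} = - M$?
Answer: $-648$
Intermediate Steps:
$81 D{\left(u,8 \right)} = 81 \left(\left(-1\right) 8\right) = 81 \left(-8\right) = -648$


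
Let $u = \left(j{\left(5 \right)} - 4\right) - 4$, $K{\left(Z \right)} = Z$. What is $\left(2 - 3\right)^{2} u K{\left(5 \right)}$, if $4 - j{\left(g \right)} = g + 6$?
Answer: $-75$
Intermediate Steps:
$j{\left(g \right)} = -2 - g$ ($j{\left(g \right)} = 4 - \left(g + 6\right) = 4 - \left(6 + g\right) = -2 - g$)
$u = -15$ ($u = \left(\left(-2 - 5\right) - 4\right) - 4 = \left(-7 - 4\right) - 4 = -11 - 4 = -15$)
$\left(2 - 3\right)^{2} u K{\left(5 \right)} = \left(2 - 3\right)^{2} \left(-15\right) 5 = \left(-1\right)^{2} \left(-15\right) 5 = 1 \left(-15\right) 5 = \left(-15\right) 5 = -75$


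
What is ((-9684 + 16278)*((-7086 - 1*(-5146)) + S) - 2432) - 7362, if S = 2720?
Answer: 5133526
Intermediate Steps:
((-9684 + 16278)*((-7086 - 1*(-5146)) + S) - 2432) - 7362 = ((-9684 + 16278)*((-7086 - 1*(-5146)) + 2720) - 2432) - 7362 = (6594*((-7086 + 5146) + 2720) - 2432) - 7362 = (6594*(-1940 + 2720) - 2432) - 7362 = (6594*780 - 2432) - 7362 = (5143320 - 2432) - 7362 = 5140888 - 7362 = 5133526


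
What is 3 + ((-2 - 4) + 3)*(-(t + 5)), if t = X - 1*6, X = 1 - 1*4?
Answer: -9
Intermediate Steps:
X = -3 (X = 1 - 4 = -3)
t = -9 (t = -3 - 1*6 = -3 - 6 = -9)
3 + ((-2 - 4) + 3)*(-(t + 5)) = 3 + ((-2 - 4) + 3)*(-(-9 + 5)) = 3 + (-6 + 3)*(-1*(-4)) = 3 - 3*4 = 3 - 12 = -9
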